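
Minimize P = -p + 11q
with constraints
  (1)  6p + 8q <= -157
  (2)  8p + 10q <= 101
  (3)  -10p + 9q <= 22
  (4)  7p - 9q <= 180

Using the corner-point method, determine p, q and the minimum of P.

p = -202/3, q = -1954/27, minimum P = -19676/27

The optimum lies where -10p + 9q = 22 and 7p - 9q = 180.
Solving simultaneously gives p = -202/3, q = -1954/27.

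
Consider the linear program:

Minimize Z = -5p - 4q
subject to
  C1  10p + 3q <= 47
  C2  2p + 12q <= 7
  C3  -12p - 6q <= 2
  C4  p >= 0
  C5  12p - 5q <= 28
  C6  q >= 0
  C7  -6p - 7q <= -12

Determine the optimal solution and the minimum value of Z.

p = 53/22, q = 2/11, minimum Z = -281/22

Extreme points and Z = -5p - 4q:
  (53/22, 2/11) → Z = -281/22
  (95/58, 9/29) → Z = -547/58
  (7/3, 0) → Z = -35/3
  (2, 0) → Z = -10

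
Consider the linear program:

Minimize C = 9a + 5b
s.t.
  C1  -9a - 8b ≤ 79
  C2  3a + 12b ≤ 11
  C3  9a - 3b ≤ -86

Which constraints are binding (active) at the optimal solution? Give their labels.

Extreme points and C = 9a + 5b:
  (-37/3, 4) → C = -91
  (-925/99, 7/11) → C = -890/11
  (-111/13, 119/39) → C = -2402/39

The minimum is at (-37/3, 4). Substituting into each constraint, equality holds for C1 and C2; the remaining constraints have slack.

C1 and C2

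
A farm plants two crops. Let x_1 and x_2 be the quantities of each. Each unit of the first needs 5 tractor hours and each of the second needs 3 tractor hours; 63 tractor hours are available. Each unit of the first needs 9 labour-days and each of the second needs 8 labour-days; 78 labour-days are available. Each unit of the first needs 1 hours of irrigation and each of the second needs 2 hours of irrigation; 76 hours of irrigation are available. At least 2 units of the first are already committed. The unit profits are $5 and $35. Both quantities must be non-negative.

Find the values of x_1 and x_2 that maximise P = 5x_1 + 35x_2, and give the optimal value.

Corner points and P = 5x_1 + 35x_2:
  (26/3, 0) → P = 130/3
  (2, 0) → P = 10
  (2, 15/2) → P = 545/2

The optimum lies where 9x_1 + 8x_2 = 78 and x_1 = 2.
Solving simultaneously gives x_1 = 2, x_2 = 15/2.

x_1 = 2, x_2 = 15/2, maximum P = 545/2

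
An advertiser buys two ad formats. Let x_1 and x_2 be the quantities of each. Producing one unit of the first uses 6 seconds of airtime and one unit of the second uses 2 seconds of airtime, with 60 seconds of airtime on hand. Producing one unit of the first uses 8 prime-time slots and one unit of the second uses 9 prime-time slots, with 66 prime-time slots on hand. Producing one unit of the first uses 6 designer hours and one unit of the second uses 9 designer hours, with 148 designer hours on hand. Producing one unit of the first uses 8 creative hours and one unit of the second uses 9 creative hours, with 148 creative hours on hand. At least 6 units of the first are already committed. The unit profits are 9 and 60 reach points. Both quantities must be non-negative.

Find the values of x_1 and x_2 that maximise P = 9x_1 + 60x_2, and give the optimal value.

Extreme points and P = 9x_1 + 60x_2:
  (33/4, 0) → P = 297/4
  (6, 0) → P = 54
  (6, 2) → P = 174

At the optimal vertex, 8x_1 + 9x_2 = 66 and x_1 = 6.
Solving simultaneously gives x_1 = 6, x_2 = 2.

x_1 = 6, x_2 = 2, maximum P = 174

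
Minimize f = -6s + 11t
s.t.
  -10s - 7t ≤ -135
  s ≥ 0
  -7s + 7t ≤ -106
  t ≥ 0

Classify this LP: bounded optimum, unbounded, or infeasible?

unbounded

From the feasible point (106/7, 0), moving in the direction (1, 0) keeps every constraint satisfied while f decreases without bound.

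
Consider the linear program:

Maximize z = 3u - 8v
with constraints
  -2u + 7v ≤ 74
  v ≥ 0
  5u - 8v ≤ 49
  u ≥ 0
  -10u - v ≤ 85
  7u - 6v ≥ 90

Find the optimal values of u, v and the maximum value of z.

u = 213/13, v = 107/26, maximum z = 211/13

Vertices and z = 3u - 8v:
  (935/19, 468/19) → z = -939/19
  (1074/37, 698/37) → z = -2362/37
  (213/13, 107/26) → z = 211/13

The binding constraints are 5u - 8v = 49 and 7u - 6v = 90.
Solving simultaneously gives u = 213/13, v = 107/26.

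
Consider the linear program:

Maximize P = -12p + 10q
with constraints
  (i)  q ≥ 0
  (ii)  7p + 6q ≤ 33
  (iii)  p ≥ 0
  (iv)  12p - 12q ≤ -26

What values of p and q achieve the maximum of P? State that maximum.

p = 0, q = 11/2, maximum P = 55

The optimum lies where 7p + 6q = 33 and p = 0.
Solving simultaneously gives p = 0, q = 11/2.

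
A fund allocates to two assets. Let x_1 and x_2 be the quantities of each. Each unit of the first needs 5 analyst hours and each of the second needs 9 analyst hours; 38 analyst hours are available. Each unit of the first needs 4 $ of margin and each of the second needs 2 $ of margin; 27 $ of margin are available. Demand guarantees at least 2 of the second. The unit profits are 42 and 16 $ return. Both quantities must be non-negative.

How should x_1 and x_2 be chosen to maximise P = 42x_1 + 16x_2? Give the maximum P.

x_1 = 4, x_2 = 2, maximum P = 200

Feasible corners and P = 42x_1 + 16x_2:
  (0, 38/9) → P = 608/9
  (0, 2) → P = 32
  (4, 2) → P = 200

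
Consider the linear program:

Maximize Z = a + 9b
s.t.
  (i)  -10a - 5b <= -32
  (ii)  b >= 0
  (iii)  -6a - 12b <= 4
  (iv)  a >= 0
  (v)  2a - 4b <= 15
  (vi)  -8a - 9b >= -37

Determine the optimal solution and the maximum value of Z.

Vertices and Z = a + 9b:
  (16/5, 0) → Z = 16/5
  (103/50, 57/25) → Z = 1129/50
  (37/8, 0) → Z = 37/8

At the optimal vertex, -10a - 5b = -32 and -8a - 9b = -37.
Solving simultaneously gives a = 103/50, b = 57/25.

a = 103/50, b = 57/25, maximum Z = 1129/50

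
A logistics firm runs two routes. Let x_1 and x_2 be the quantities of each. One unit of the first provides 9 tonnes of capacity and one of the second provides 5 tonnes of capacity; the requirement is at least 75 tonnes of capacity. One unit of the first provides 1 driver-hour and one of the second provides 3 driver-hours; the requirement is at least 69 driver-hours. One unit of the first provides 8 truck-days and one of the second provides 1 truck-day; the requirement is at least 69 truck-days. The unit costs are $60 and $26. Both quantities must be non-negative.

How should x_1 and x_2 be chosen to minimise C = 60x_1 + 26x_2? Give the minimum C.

x_1 = 6, x_2 = 21, minimum C = 906

Extreme points and C = 60x_1 + 26x_2:
  (0, 69) → C = 1794
  (69, 0) → C = 4140
  (6, 21) → C = 906
The feasible region is unbounded (it extends along (0, 1), (1, 0)), but C strictly increases along every unbounded feasible direction, so there is no improving ray and the minimum is attained at a vertex.

The binding constraints are x_1 + 3x_2 = 69 and 8x_1 + x_2 = 69.
Solving simultaneously gives x_1 = 6, x_2 = 21.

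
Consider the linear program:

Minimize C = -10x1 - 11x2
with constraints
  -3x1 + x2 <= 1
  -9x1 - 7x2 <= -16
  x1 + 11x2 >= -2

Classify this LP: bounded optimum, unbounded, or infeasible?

From the feasible point (3/10, 19/10), moving in the direction (1, 3) keeps every constraint satisfied while C decreases without bound.

unbounded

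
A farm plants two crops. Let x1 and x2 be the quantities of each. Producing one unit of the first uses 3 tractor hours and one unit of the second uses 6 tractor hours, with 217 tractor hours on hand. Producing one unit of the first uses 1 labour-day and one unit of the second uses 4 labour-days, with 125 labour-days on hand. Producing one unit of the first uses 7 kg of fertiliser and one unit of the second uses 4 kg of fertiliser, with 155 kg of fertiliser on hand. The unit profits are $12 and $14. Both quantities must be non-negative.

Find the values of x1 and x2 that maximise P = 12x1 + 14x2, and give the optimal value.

Corner points and P = 12x1 + 14x2:
  (0, 0) → P = 0
  (0, 125/4) → P = 875/2
  (155/7, 0) → P = 1860/7
  (5, 30) → P = 480

x1 = 5, x2 = 30, maximum P = 480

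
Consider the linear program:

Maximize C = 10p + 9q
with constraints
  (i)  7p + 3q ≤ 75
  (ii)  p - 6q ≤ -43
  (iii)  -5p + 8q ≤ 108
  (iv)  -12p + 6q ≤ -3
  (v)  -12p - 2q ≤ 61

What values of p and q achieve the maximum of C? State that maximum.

p = 153/26, q = 293/26, maximum C = 4167/26

Extreme points and C = 10p + 9q:
  (107/15, 376/45) → C = 2198/15
  (153/26, 293/26) → C = 4167/26
  (46/11, 173/22) → C = 2477/22

The binding constraints are 7p + 3q = 75 and -12p + 6q = -3.
Solving simultaneously gives p = 153/26, q = 293/26.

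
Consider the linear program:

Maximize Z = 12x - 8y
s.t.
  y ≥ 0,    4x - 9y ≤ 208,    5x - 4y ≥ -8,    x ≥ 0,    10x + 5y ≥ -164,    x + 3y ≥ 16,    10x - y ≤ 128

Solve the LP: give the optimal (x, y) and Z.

x = 400/31, y = 32/31, maximum Z = 4544/31

Corner points and Z = 12x - 8y:
  (40/19, 88/19) → Z = -224/19
  (104/7, 144/7) → Z = 96/7
  (400/31, 32/31) → Z = 4544/31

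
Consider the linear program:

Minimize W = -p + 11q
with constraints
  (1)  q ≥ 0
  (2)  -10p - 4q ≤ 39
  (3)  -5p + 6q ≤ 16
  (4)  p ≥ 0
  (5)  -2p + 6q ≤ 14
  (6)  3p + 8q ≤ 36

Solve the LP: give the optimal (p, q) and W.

p = 12, q = 0, minimum W = -12

Feasible corners and W = -p + 11q:
  (0, 0) → W = 0
  (12, 0) → W = -12
  (0, 7/3) → W = 77/3
  (52/17, 57/17) → W = 575/17

The binding constraints are q = 0 and 3p + 8q = 36.
Solving simultaneously gives p = 12, q = 0.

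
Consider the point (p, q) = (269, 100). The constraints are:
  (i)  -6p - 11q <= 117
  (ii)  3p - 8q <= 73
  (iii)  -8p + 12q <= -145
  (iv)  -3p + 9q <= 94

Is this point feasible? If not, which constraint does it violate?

(i): -2714 ≤ 117 ✓
(ii): 7 ≤ 73 ✓
(iii): -952 ≤ -145 ✓
(iv): 93 ≤ 94 ✓

feasible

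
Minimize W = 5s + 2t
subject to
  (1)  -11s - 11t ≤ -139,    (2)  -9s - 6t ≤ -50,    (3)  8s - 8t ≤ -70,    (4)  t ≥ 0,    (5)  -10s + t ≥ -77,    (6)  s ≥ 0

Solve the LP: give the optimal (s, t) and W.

Feasible corners and W = 5s + 2t:
  (171/88, 941/88) → W = 2737/88
  (0, 139/11) → W = 278/11
  (343/36, 329/18) → W = 3031/36
The feasible region is unbounded (it extends along (0, 1), (1, 10)), but W strictly increases along every unbounded feasible direction, so there is no improving ray and the minimum is attained at a vertex.

The binding constraints are -11s - 11t = -139 and s = 0.
Solving simultaneously gives s = 0, t = 139/11.

s = 0, t = 139/11, minimum W = 278/11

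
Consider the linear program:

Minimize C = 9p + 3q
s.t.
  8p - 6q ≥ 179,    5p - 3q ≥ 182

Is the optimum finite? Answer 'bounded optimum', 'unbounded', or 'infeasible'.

From the feasible point (185/2, 187/2), moving in the direction (-3, -5) keeps every constraint satisfied while C decreases without bound.

unbounded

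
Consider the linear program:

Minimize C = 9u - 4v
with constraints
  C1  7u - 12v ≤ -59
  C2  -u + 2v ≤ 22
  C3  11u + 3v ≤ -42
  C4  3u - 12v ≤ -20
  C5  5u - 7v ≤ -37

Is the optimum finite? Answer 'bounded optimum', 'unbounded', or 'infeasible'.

Feasible corners and C = 9u - 4v:
  (-227/51, 355/153) → C = -7549/153
  (-39/4, -37/48) → C = -254/3
  (-6, 8) → C = -86
  (-112/3, -23/3) → C = -916/3
The feasible region has finitely many vertices and no improving ray; the minimum is -916/3 at (-112/3, -23/3).

bounded optimum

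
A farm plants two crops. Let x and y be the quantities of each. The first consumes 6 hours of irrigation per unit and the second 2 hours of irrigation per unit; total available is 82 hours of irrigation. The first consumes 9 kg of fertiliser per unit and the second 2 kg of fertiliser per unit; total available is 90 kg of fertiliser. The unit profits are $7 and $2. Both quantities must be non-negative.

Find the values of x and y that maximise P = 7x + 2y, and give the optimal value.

x = 8/3, y = 33, maximum P = 254/3

Vertices and P = 7x + 2y:
  (0, 0) → P = 0
  (0, 41) → P = 82
  (10, 0) → P = 70
  (8/3, 33) → P = 254/3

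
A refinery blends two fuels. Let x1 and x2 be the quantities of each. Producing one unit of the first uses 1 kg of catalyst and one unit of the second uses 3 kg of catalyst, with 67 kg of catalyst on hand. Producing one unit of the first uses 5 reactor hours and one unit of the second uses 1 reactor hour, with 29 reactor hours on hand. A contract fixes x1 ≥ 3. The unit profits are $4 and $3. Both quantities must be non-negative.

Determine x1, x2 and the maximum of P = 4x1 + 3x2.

x1 = 3, x2 = 14, maximum P = 54

Corner points and P = 4x1 + 3x2:
  (29/5, 0) → P = 116/5
  (3, 0) → P = 12
  (3, 14) → P = 54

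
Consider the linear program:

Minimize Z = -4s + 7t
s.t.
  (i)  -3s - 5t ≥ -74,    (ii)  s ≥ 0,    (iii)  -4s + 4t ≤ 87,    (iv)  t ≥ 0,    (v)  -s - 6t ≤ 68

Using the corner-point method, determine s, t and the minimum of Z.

s = 74/3, t = 0, minimum Z = -296/3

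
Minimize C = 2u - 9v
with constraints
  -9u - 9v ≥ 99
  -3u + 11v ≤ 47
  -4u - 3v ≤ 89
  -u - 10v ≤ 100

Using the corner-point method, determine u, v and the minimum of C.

u = -12, v = 1, minimum C = -33

Vertices and C = 2u - 9v:
  (-12, 1) → C = -33
  (-10/9, -89/9) → C = 781/9
  (-1120/53, -79/53) → C = -1529/53
  (-590/37, -311/37) → C = 1619/37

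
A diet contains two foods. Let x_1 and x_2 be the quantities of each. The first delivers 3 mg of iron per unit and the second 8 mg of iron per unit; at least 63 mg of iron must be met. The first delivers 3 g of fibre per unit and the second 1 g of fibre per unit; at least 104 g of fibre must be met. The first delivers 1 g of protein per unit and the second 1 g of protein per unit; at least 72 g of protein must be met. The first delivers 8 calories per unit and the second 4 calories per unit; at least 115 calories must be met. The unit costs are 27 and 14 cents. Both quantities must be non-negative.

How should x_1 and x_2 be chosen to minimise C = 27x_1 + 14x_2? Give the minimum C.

x_1 = 16, x_2 = 56, minimum C = 1216

The feasible region is unbounded (it extends along (0, 1), (1, 0)), but C strictly increases along every unbounded feasible direction, so there is no improving ray and the minimum is attained at a vertex.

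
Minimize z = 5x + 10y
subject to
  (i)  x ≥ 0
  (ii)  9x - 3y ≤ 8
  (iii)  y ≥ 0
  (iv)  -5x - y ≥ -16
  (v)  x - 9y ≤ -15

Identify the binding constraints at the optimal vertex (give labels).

Vertices and z = 5x + 10y:
  (0, 16) → z = 160
  (0, 5/3) → z = 50/3
  (7/3, 13/3) → z = 55
  (3/2, 11/6) → z = 155/6

The minimum is at (0, 5/3). Substituting into each constraint, equality holds for (i) and (v); the remaining constraints have slack.

(i) and (v)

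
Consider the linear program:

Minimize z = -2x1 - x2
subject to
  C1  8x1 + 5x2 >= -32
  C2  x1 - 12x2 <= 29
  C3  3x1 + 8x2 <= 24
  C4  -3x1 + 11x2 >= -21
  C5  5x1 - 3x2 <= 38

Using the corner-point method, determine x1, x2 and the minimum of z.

Vertices and z = -2x1 - x2:
  (-376/49, 288/49) → z = 464/49
  (-247/103, -264/103) → z = 758/103
  (144/19, 3/19) → z = -291/19

At the optimal vertex, 3x1 + 8x2 = 24 and -3x1 + 11x2 = -21.
Solving simultaneously gives x1 = 144/19, x2 = 3/19.

x1 = 144/19, x2 = 3/19, minimum z = -291/19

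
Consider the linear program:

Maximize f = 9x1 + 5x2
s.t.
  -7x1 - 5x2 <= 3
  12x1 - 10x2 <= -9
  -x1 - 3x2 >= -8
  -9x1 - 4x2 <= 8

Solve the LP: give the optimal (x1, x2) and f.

x1 = 53/46, x2 = 105/46, maximum f = 501/23

Vertices and f = 9x1 + 5x2:
  (-15/26, 27/130) → f = -54/13
  (-28/17, 29/17) → f = -107/17
  (53/46, 105/46) → f = 501/23
  (-56/23, 80/23) → f = -104/23

At the optimal vertex, 12x1 - 10x2 = -9 and -x1 - 3x2 = -8.
Solving simultaneously gives x1 = 53/46, x2 = 105/46.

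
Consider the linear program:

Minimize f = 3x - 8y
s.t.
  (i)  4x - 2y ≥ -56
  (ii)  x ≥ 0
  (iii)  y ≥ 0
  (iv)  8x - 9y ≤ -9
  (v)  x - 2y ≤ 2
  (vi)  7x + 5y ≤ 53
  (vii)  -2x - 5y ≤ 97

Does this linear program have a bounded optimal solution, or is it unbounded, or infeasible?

bounded optimum

Feasible corners and f = 3x - 8y:
  (0, 1) → f = -8
  (0, 53/5) → f = -424/5
  (432/103, 487/103) → f = -2600/103
The feasible region has finitely many vertices and no improving ray; the minimum is -424/5 at (0, 53/5).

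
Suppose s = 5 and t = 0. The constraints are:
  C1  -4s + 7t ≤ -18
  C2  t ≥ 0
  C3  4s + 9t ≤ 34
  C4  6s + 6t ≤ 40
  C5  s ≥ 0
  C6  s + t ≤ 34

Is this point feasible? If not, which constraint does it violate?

C1: -20 ≤ -18 ✓
C2: 0 ≥ 0 ✓
C3: 20 ≤ 34 ✓
C4: 30 ≤ 40 ✓
C5: 5 ≥ 0 ✓
C6: 5 ≤ 34 ✓

feasible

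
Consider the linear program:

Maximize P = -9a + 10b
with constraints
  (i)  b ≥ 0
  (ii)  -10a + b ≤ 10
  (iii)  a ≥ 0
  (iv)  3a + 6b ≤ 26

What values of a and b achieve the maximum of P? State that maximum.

a = 0, b = 13/3, maximum P = 130/3

Corner points and P = -9a + 10b:
  (0, 0) → P = 0
  (26/3, 0) → P = -78
  (0, 13/3) → P = 130/3

The optimum lies where a = 0 and 3a + 6b = 26.
Solving simultaneously gives a = 0, b = 13/3.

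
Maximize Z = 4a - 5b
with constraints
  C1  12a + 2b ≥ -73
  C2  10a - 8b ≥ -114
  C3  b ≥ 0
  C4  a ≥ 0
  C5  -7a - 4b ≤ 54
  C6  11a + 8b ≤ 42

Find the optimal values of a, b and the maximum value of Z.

Extreme points and Z = 4a - 5b:
  (0, 0) → Z = 0
  (42/11, 0) → Z = 168/11
  (0, 21/4) → Z = -105/4

a = 42/11, b = 0, maximum Z = 168/11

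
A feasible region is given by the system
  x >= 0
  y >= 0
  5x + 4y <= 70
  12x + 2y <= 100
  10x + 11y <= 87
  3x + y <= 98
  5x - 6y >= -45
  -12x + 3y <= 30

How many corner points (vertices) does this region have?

5

Intersecting each pair of boundary lines and keeping only the points that satisfy every inequality leaves:
  (0, 0)
  (0, 15/2)
  (25/3, 0)
  (463/56, 11/28)
  (27/115, 177/23)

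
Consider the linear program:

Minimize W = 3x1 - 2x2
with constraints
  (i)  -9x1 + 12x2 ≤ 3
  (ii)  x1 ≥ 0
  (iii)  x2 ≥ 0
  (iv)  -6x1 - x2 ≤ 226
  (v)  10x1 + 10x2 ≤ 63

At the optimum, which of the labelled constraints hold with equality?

Corner points and W = 3x1 - 2x2:
  (0, 1/4) → W = -1/2
  (121/35, 199/70) → W = 164/35
  (0, 0) → W = 0
  (63/10, 0) → W = 189/10

The minimum is at (0, 1/4). Substituting into each constraint, equality holds for (i) and (ii); the remaining constraints have slack.

(i) and (ii)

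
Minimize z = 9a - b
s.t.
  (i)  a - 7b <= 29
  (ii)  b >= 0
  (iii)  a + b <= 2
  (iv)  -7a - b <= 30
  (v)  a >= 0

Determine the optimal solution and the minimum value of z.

a = 0, b = 2, minimum z = -2

At the optimal vertex, a + b = 2 and a = 0.
Solving simultaneously gives a = 0, b = 2.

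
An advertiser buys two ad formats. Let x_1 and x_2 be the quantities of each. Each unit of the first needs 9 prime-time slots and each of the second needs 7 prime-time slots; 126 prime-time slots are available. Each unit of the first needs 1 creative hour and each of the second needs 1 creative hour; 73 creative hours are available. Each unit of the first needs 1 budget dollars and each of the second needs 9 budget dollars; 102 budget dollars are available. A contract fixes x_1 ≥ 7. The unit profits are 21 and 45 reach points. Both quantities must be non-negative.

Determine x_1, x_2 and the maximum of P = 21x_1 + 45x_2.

Vertices and P = 21x_1 + 45x_2:
  (14, 0) → P = 294
  (7, 0) → P = 147
  (7, 9) → P = 552

x_1 = 7, x_2 = 9, maximum P = 552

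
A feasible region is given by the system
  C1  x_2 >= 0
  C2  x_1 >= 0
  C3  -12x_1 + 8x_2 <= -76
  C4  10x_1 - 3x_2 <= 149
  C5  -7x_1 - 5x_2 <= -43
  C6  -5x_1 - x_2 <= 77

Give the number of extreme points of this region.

3

Intersecting each pair of boundary lines and keeping only the points that satisfy every inequality leaves:
  (19/3, 0)
  (149/10, 0)
  (241/11, 257/11)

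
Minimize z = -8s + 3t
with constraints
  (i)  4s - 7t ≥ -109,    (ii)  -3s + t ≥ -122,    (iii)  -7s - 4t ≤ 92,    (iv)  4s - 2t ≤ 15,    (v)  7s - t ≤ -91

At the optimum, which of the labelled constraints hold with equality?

(iii) and (v)

Vertices and z = -8s + 3t:
  (-216/13, 79/13) → z = 1965/13
  (-176/15, 133/15) → z = 1807/15
  (-456/35, -1/5) → z = 3627/35

The minimum is at (-456/35, -1/5). Substituting into each constraint, equality holds for (iii) and (v); the remaining constraints have slack.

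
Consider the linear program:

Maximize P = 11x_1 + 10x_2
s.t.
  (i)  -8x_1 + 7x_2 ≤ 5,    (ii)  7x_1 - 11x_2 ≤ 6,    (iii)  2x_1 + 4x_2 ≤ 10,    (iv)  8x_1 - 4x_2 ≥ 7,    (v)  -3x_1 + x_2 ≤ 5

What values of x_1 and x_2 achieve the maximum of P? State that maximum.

Feasible corners and P = 11x_1 + 10x_2:
  (67/25, 29/25) → P = 1027/25
  (53/60, 1/60) → P = 593/60
  (17/10, 33/20) → P = 176/5

x_1 = 67/25, x_2 = 29/25, maximum P = 1027/25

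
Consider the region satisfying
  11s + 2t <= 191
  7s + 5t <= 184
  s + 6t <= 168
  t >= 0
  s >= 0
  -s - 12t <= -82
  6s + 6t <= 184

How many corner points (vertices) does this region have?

5

Intersecting each pair of boundary lines and keeping only the points that satisfy every inequality leaves:
  (1064/65, 711/130)
  (389/27, 439/27)
  (0, 28)
  (16/5, 412/15)
  (0, 41/6)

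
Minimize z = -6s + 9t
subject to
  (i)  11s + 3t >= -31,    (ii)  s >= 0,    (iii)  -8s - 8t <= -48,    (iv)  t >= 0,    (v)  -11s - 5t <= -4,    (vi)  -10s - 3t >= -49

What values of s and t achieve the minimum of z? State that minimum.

s = 31/7, t = 11/7, minimum z = -87/7

Vertices and z = -6s + 9t:
  (0, 6) → z = 54
  (0, 49/3) → z = 147
  (31/7, 11/7) → z = -87/7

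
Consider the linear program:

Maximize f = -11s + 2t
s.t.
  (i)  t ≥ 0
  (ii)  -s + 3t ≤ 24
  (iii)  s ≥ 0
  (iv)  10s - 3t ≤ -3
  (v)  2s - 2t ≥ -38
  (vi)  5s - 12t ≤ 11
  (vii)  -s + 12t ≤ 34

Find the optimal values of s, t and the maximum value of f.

Vertices and f = -11s + 2t:
  (0, 1) → f = 2
  (0, 17/6) → f = 17/3
  (22/39, 337/117) → f = -4/9

The optimum lies where s = 0 and -s + 12t = 34.
Solving simultaneously gives s = 0, t = 17/6.

s = 0, t = 17/6, maximum f = 17/3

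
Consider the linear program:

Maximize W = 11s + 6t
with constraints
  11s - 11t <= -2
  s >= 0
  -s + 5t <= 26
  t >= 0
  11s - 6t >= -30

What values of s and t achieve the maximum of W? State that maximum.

s = 69/11, t = 71/11, maximum W = 1185/11

Corner points and W = 11s + 6t:
  (0, 2/11) → W = 12/11
  (69/11, 71/11) → W = 1185/11
  (0, 5) → W = 30
  (6/49, 256/49) → W = 1602/49

The binding constraints are 11s - 11t = -2 and -s + 5t = 26.
Solving simultaneously gives s = 69/11, t = 71/11.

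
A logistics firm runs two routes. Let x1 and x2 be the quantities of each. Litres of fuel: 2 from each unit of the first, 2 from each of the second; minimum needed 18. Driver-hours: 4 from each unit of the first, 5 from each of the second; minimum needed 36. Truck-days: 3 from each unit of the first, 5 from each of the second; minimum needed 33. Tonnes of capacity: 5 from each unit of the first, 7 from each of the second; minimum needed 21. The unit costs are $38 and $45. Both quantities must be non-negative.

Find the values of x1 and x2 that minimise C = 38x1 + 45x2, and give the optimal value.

Corner points and C = 38x1 + 45x2:
  (0, 9) → C = 405
  (11, 0) → C = 418
  (6, 3) → C = 363
The feasible region is unbounded (it extends along (0, 1), (1, 0)), but C strictly increases along every unbounded feasible direction, so there is no improving ray and the minimum is attained at a vertex.

x1 = 6, x2 = 3, minimum C = 363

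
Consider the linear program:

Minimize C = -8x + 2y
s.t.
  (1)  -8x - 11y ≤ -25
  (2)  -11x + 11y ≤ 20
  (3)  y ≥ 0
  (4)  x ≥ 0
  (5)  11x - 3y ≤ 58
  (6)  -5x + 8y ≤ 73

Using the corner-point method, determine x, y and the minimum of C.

x = 349/44, y = 39/4, minimum C = -967/22

Vertices and C = -8x + 2y:
  (5/19, 435/209) → C = 430/209
  (25/8, 0) → C = -25
  (349/44, 39/4) → C = -967/22
  (58/11, 0) → C = -464/11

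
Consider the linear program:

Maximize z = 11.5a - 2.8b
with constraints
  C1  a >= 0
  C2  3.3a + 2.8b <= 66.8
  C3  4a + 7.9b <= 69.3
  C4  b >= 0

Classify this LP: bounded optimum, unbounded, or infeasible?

bounded optimum

Vertices and z = 11.5a - 2.8b:
  (0, 693/79) → z = -9702/395
  (0, 0) → z = 0
  (17.325, 0) → z = 199.2375
The feasible region has finitely many vertices and no improving ray; the maximum is 199.2375 at (17.325, 0).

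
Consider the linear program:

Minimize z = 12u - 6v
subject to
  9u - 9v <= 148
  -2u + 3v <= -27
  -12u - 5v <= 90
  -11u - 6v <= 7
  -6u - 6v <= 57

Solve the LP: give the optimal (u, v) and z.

Corner points and z = 12u - 6v:
  (67/3, 53/9) → z = 698/3
  (275/51, -1691/153) → z = 6682/51
  (47/15, -311/45) → z = 1186/15

u = 47/15, v = -311/45, minimum z = 1186/15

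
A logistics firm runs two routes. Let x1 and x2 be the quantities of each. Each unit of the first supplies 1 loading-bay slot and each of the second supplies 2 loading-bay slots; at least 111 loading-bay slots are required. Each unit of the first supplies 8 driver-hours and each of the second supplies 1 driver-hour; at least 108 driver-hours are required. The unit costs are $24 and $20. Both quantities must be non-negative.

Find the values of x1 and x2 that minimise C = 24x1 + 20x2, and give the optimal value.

The feasible region is unbounded (it extends along (0, 1), (1, 0)), but C strictly increases along every unbounded feasible direction, so there is no improving ray and the minimum is attained at a vertex.

x1 = 7, x2 = 52, minimum C = 1208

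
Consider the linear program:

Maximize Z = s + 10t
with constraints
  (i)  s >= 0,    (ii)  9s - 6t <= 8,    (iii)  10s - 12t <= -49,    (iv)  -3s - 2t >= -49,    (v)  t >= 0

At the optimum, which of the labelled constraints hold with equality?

Extreme points and Z = s + 10t:
  (0, 49/12) → Z = 245/6
  (0, 49/2) → Z = 245
  (65/8, 521/48) → Z = 350/3
  (155/18, 139/12) → Z = 1120/9

The maximum is at (0, 49/2). Substituting into each constraint, equality holds for (i) and (iv); the remaining constraints have slack.

(i) and (iv)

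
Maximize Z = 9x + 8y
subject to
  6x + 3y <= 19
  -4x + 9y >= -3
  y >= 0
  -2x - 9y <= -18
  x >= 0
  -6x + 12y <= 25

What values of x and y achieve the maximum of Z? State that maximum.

x = 17/10, y = 44/15, maximum Z = 1163/30

Corner points and Z = 9x + 8y:
  (39/16, 35/24) → Z = 1613/48
  (17/10, 44/15) → Z = 1163/30
  (0, 2) → Z = 16
  (0, 25/12) → Z = 50/3

The binding constraints are 6x + 3y = 19 and -6x + 12y = 25.
Solving simultaneously gives x = 17/10, y = 44/15.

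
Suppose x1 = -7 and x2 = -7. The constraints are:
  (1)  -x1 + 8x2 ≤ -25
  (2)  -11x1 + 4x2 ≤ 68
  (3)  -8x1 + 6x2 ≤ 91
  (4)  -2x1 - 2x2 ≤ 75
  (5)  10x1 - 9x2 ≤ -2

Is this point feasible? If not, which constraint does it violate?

feasible

(1): -49 ≤ -25 ✓
(2): 49 ≤ 68 ✓
(3): 14 ≤ 91 ✓
(4): 28 ≤ 75 ✓
(5): -7 ≤ -2 ✓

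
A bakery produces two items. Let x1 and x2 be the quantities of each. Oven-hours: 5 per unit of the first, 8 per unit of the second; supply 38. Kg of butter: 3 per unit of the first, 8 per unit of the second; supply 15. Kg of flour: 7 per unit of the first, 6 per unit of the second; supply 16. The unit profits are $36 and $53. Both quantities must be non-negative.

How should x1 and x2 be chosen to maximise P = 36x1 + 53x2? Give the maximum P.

x1 = 1, x2 = 3/2, maximum P = 231/2

Extreme points and P = 36x1 + 53x2:
  (0, 0) → P = 0
  (0, 15/8) → P = 795/8
  (16/7, 0) → P = 576/7
  (1, 3/2) → P = 231/2

The optimum lies where 3x1 + 8x2 = 15 and 7x1 + 6x2 = 16.
Solving simultaneously gives x1 = 1, x2 = 3/2.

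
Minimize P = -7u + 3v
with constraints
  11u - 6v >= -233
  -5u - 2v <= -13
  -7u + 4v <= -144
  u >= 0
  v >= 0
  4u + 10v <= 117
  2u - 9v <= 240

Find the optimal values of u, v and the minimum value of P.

u = 117/4, v = 0, minimum P = -819/4

Corner points and P = -7u + 3v:
  (144/7, 0) → P = -144
  (954/43, 243/86) → P = -12627/86
  (117/4, 0) → P = -819/4

At the optimal vertex, v = 0 and 4u + 10v = 117.
Solving simultaneously gives u = 117/4, v = 0.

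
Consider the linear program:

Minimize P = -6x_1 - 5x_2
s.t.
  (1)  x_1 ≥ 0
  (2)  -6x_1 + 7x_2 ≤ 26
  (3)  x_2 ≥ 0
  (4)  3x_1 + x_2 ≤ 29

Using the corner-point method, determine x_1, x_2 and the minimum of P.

Corner points and P = -6x_1 - 5x_2:
  (0, 26/7) → P = -130/7
  (0, 0) → P = 0
  (59/9, 28/3) → P = -86
  (29/3, 0) → P = -58

x_1 = 59/9, x_2 = 28/3, minimum P = -86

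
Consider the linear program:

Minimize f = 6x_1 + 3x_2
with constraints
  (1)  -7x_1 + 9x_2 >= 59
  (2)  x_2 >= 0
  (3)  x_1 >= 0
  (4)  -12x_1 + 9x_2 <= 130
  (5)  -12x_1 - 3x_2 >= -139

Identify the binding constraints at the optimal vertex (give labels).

(1) and (3)

Vertices and f = 6x_1 + 3x_2:
  (0, 59/9) → f = 59/3
  (358/43, 1681/129) → f = 3829/43
  (0, 130/9) → f = 130/3
  (287/48, 269/12) → f = 825/8

The minimum is at (0, 59/9). Substituting into each constraint, equality holds for (1) and (3); the remaining constraints have slack.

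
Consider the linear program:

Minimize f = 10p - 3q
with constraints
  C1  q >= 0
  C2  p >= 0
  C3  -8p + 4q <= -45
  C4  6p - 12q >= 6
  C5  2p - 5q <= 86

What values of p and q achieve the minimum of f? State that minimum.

Extreme points and f = 10p - 3q:
  (45/8, 0) → f = 225/4
  (43, 0) → f = 430
  (43/6, 37/12) → f = 749/12
The feasible region is unbounded (it extends along (2, 1), (5, 2)), but f strictly increases along every unbounded feasible direction, so there is no improving ray and the minimum is attained at a vertex.

p = 45/8, q = 0, minimum f = 225/4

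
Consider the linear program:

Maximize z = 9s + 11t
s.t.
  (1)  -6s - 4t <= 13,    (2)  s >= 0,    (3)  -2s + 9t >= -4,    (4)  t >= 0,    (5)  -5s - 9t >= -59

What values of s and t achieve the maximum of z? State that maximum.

s = 9, t = 14/9, maximum z = 883/9

Extreme points and z = 9s + 11t:
  (0, 0) → z = 0
  (0, 59/9) → z = 649/9
  (2, 0) → z = 18
  (9, 14/9) → z = 883/9

At the optimal vertex, -2s + 9t = -4 and -5s - 9t = -59.
Solving simultaneously gives s = 9, t = 14/9.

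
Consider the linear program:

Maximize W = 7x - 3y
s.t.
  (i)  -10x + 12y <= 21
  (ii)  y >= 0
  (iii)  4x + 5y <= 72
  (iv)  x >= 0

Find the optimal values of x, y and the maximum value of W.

x = 18, y = 0, maximum W = 126

Vertices and W = 7x - 3y:
  (759/98, 402/49) → W = 2901/98
  (0, 7/4) → W = -21/4
  (18, 0) → W = 126
  (0, 0) → W = 0

At the optimal vertex, y = 0 and 4x + 5y = 72.
Solving simultaneously gives x = 18, y = 0.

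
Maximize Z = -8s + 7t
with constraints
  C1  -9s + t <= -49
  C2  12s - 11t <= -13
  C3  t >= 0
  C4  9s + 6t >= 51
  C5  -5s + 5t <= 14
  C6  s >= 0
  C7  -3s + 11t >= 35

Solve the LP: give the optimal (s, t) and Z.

Corner points and Z = -8s + 7t:
  (184/29, 235/29) → Z = 173/29
  (259/40, 371/40) → Z = 105/8
  (89/5, 103/5) → Z = 9/5

s = 259/40, t = 371/40, maximum Z = 105/8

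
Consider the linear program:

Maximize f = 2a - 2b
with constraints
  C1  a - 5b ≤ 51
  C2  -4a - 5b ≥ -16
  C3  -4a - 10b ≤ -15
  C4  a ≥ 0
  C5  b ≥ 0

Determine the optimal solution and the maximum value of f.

a = 4, b = 0, maximum f = 8

Corner points and f = 2a - 2b:
  (0, 16/5) → f = -32/5
  (4, 0) → f = 8
  (0, 3/2) → f = -3
  (15/4, 0) → f = 15/2

The optimum lies where -4a - 5b = -16 and b = 0.
Solving simultaneously gives a = 4, b = 0.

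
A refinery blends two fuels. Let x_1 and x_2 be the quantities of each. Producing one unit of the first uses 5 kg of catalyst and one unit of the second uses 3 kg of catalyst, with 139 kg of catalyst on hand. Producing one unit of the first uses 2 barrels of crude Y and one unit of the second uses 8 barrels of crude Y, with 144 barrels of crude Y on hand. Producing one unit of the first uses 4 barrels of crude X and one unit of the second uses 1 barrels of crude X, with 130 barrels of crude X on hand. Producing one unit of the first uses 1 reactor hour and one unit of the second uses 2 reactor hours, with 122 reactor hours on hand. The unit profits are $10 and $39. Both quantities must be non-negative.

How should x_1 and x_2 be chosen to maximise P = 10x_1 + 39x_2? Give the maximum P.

Extreme points and P = 10x_1 + 39x_2:
  (0, 0) → P = 0
  (0, 18) → P = 702
  (139/5, 0) → P = 278
  (20, 13) → P = 707

The binding constraints are 5x_1 + 3x_2 = 139 and 2x_1 + 8x_2 = 144.
Solving simultaneously gives x_1 = 20, x_2 = 13.

x_1 = 20, x_2 = 13, maximum P = 707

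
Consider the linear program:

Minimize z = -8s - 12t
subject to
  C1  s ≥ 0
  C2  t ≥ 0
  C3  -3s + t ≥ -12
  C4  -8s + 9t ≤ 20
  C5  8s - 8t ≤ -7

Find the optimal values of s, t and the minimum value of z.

s = 128/19, t = 156/19, minimum z = -2896/19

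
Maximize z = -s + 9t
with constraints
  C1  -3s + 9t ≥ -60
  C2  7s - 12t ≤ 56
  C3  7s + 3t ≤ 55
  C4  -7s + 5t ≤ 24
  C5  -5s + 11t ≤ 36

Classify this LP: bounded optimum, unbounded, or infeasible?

bounded optimum

Extreme points and z = -s + 9t:
  (-8, -28/3) → z = -76
  (-43/4, -41/4) → z = -163/2
  (276/35, -1/15) → z = -297/35
  (497/92, 527/92) → z = 2123/46
  (-21/13, 33/13) → z = 318/13
The feasible region has finitely many vertices and no improving ray; the maximum is 2123/46 at (497/92, 527/92).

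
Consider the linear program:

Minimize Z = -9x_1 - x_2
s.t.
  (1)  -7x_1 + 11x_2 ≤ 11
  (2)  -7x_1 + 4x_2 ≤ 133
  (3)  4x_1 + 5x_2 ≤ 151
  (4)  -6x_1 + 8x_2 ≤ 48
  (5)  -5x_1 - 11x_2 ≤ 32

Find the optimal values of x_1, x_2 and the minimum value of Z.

At the optimal vertex, 4x_1 + 5x_2 = 151 and -5x_1 - 11x_2 = 32.
Solving simultaneously gives x_1 = 1821/19, x_2 = -883/19.

x_1 = 1821/19, x_2 = -883/19, minimum Z = -15506/19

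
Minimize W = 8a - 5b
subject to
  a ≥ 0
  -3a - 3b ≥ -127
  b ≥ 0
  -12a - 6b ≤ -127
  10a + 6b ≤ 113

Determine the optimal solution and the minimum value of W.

a = 7, b = 43/6, minimum W = 121/6

Corner points and W = 8a - 5b:
  (127/12, 0) → W = 254/3
  (113/10, 0) → W = 452/5
  (7, 43/6) → W = 121/6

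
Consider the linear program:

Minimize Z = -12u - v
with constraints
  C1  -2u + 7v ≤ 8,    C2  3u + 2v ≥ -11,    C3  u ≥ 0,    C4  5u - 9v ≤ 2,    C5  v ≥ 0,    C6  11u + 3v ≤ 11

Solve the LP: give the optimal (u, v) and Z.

Extreme points and Z = -12u - v:
  (0, 8/7) → Z = -8/7
  (53/83, 110/83) → Z = -746/83
  (0, 0) → Z = 0
  (2/5, 0) → Z = -24/5
  (35/38, 11/38) → Z = -431/38

At the optimal vertex, 5u - 9v = 2 and 11u + 3v = 11.
Solving simultaneously gives u = 35/38, v = 11/38.

u = 35/38, v = 11/38, minimum Z = -431/38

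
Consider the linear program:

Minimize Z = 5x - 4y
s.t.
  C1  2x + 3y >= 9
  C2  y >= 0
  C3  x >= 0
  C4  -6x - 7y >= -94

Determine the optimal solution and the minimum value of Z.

Vertices and Z = 5x - 4y:
  (9/2, 0) → Z = 45/2
  (0, 3) → Z = -12
  (47/3, 0) → Z = 235/3
  (0, 94/7) → Z = -376/7

x = 0, y = 94/7, minimum Z = -376/7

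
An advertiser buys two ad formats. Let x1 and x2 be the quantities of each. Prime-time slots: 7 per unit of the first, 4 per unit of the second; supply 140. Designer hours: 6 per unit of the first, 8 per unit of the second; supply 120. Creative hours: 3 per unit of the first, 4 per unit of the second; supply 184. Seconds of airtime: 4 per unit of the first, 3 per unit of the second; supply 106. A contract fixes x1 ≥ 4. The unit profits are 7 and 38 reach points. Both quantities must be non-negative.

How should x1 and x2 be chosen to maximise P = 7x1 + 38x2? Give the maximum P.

Corner points and P = 7x1 + 38x2:
  (20, 0) → P = 140
  (4, 0) → P = 28
  (4, 12) → P = 484

The binding constraints are 6x1 + 8x2 = 120 and x1 = 4.
Solving simultaneously gives x1 = 4, x2 = 12.

x1 = 4, x2 = 12, maximum P = 484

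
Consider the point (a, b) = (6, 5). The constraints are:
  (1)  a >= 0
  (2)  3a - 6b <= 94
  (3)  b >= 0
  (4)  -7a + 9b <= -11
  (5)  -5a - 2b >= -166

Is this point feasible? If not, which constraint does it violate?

not feasible — violates (4)

Constraint (4): -7a + 9b = 3, which is not ≤ -11. All other constraints are satisfied.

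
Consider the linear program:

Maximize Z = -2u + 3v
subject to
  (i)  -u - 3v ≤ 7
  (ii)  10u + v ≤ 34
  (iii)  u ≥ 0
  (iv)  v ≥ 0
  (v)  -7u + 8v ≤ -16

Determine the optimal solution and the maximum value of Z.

u = 96/29, v = 26/29, maximum Z = -114/29

Extreme points and Z = -2u + 3v:
  (17/5, 0) → Z = -34/5
  (96/29, 26/29) → Z = -114/29
  (16/7, 0) → Z = -32/7

The binding constraints are 10u + v = 34 and -7u + 8v = -16.
Solving simultaneously gives u = 96/29, v = 26/29.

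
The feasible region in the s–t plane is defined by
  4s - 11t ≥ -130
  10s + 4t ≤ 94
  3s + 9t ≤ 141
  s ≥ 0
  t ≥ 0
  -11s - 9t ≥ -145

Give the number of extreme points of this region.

Intersecting each pair of boundary lines and keeping only the points that satisfy every inequality leaves:
  (0, 130/11)
  (425/157, 2010/157)
  (47/5, 0)
  (133/23, 208/23)
  (0, 0)

5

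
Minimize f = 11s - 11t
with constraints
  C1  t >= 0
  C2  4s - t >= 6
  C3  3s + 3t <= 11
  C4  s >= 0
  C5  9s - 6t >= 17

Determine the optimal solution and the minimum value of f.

Feasible corners and f = 11s - 11t:
  (11/3, 0) → f = 121/3
  (17/9, 0) → f = 187/9
  (13/5, 16/15) → f = 253/15

The binding constraints are 3s + 3t = 11 and 9s - 6t = 17.
Solving simultaneously gives s = 13/5, t = 16/15.

s = 13/5, t = 16/15, minimum f = 253/15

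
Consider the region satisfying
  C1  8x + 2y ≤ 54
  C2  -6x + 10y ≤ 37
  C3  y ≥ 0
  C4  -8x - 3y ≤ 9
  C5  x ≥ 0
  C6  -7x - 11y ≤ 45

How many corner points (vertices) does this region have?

4

Of the 15 pairwise boundary intersections, those satisfying every inequality are:
  (233/46, 155/23)
  (27/4, 0)
  (0, 37/10)
  (0, 0)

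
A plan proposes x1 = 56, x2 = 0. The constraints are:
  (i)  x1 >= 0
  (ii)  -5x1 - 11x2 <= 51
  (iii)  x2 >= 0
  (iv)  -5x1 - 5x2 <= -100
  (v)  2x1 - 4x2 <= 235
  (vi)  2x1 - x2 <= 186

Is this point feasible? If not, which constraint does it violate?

(i): 56 ≥ 0 ✓
(ii): -280 ≤ 51 ✓
(iii): 0 ≥ 0 ✓
(iv): -280 ≤ -100 ✓
(v): 112 ≤ 235 ✓
(vi): 112 ≤ 186 ✓

feasible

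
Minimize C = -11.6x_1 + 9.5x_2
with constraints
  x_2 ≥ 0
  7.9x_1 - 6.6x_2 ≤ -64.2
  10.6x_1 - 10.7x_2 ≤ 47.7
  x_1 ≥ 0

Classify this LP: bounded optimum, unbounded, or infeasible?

unbounded

From the feasible point (0, 107/11), moving in the direction (6.6, 7.9) keeps every constraint satisfied while C decreases without bound.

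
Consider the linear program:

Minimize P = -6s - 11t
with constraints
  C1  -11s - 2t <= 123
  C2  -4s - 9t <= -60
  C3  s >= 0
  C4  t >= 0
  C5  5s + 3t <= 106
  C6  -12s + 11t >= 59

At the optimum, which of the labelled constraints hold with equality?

C3 and C5

Corner points and P = -6s - 11t:
  (0, 20/3) → P = -220/3
  (129/152, 239/38) → P = -5645/76
  (0, 106/3) → P = -1166/3
  (989/91, 1567/91) → P = -23171/91

The minimum is at (0, 106/3). Substituting into each constraint, equality holds for C3 and C5; the remaining constraints have slack.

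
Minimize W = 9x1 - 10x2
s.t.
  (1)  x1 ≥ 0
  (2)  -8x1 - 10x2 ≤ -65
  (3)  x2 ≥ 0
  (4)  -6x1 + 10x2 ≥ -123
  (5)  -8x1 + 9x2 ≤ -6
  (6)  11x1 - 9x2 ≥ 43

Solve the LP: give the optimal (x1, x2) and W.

Vertices and W = 9x1 - 10x2:
  (65/8, 0) → W = 585/8
  (145/26, 53/26) → W = 775/26
  (41/2, 0) → W = 369/2
  (37/3, 278/27) → W = 217/27
The feasible region is unbounded (it extends along (5, 3), (9, 8)), but W strictly increases along every unbounded feasible direction, so there is no improving ray and the minimum is attained at a vertex.

x1 = 37/3, x2 = 278/27, minimum W = 217/27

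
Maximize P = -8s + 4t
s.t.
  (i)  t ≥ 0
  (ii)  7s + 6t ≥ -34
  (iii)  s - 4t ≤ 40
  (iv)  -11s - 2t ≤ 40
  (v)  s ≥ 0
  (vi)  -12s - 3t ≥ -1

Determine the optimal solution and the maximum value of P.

s = 0, t = 1/3, maximum P = 4/3

Extreme points and P = -8s + 4t:
  (0, 0) → P = 0
  (1/12, 0) → P = -2/3
  (0, 1/3) → P = 4/3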